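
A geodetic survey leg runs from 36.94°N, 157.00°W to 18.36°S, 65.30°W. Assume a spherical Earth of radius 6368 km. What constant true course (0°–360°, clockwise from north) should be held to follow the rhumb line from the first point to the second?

Δψ = ln[tan(π/4+φ₂/2)/tan(π/4+φ₁/2)] = -1.0207
Δλ = +1.6005 rad (taken the short way round)
course = atan2(Δλ, Δψ) = 122.53°

122.5°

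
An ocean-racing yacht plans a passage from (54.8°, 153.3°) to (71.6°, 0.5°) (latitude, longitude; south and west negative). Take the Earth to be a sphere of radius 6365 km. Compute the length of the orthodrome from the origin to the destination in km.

cos σ = sin φ₁ sin φ₂ + cos φ₁ cos φ₂ cos Δλ
      = sin(54.80°)sin(71.60°) + cos(54.80°)cos(71.60°)cos(-152.80°) = 0.6135
σ = 52.154° → d = Rσ = 6365·0.91026 = 5794 km

5794 km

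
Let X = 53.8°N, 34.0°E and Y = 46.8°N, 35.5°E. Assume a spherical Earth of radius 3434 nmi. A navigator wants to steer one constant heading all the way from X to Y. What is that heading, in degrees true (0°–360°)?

172.2°

Δψ = ln[tan(π/4+φ₂/2)/tan(π/4+φ₁/2)] = -0.1917
Δλ = +0.0262 rad (taken the short way round)
course = atan2(Δλ, Δψ) = 172.22°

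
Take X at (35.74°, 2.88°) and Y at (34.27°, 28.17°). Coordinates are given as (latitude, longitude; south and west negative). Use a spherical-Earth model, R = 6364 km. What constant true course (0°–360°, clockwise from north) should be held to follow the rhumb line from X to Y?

Meridional parts: M(φ₁)=+0.6687, M(φ₂)=+0.6374 → ΔM = -0.0313;  Δλ = +0.4414 rad
tan C = Δλ / ΔM = -14.0911 → C = 94.06°

94.1°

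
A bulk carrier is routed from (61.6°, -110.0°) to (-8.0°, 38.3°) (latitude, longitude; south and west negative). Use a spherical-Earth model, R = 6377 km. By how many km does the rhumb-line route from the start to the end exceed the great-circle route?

Great circle: cos σ = sin φ₁ sin φ₂ + cos φ₁ cos φ₂ cos Δλ,  σ = 2.1213 rad → d_gc = 13527.79 km
Rhumb line: Δψ = -1.5143, q = Δφ/Δψ = 0.8022, d_rh = R√(Δφ²+q²Δλ²) = 15340.27 km
Excess = 15340.27 − 13527.79 = 1812.48 ≈ 1812 km

1812 km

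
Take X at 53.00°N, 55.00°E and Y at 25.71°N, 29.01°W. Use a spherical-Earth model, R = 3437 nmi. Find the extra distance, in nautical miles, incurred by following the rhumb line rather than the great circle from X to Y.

Great circle: cos σ = sin φ₁ sin φ₂ + cos φ₁ cos φ₂ cos Δλ,  σ = 1.1560 rad → d_gc = 3973.01 nmi
Rhumb line: Δψ = -0.6302, q = Δφ/Δψ = 0.7557, d_rh = R√(Δφ²+q²Δλ²) = 4145.47 nmi
Excess = 4145.47 − 3973.01 = 172.46 ≈ 172 nmi

172 nmi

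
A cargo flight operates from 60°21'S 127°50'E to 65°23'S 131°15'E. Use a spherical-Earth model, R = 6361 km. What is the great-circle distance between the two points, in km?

585 km

cos σ = sin φ₁ sin φ₂ + cos φ₁ cos φ₂ cos Δλ
      = sin(-60.35°)sin(-65.38°) + cos(-60.35°)cos(-65.38°)cos(3.42°) = 0.9958
σ = 5.267° → d = Rσ = 6361·0.09193 = 585 km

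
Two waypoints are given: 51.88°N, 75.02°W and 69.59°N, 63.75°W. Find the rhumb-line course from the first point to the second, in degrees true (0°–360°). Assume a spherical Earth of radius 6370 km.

Δψ = ln[tan(π/4+φ₂/2)/tan(π/4+φ₁/2)] = +0.6519
Δλ = +0.1967 rad (taken the short way round)
course = atan2(Δλ, Δψ) = 16.79°

16.8°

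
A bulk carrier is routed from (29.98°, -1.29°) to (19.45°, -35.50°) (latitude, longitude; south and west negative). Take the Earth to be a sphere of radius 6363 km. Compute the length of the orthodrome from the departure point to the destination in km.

Haversine: a = sin²(Δφ/2)+cos φ₁ cos φ₂ sin²(Δλ/2) = 0.07908;  σ = 2·atan2(√a,√(1−a))
σ = 32.665° → d = Rσ = 6363·0.57011 = 3628 km

3628 km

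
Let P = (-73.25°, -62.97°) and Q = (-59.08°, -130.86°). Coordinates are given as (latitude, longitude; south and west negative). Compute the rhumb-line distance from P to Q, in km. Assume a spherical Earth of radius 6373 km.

Δψ = ln[tan(π/4+φ₂/2)/tan(π/4+φ₁/2)] = +0.6305;  Δφ = +0.2473 rad,  Δλ = -1.1849 rad
q = Δφ/Δψ = 0.3922
d = R·√(Δφ² + q²Δλ²) = 6373·0.52646 = 3355 km

3355 km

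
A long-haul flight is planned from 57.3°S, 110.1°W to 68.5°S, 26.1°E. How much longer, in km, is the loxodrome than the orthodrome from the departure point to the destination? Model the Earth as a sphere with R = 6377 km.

1335 km

Great circle: cos σ = sin φ₁ sin φ₂ + cos φ₁ cos φ₂ cos Δλ,  σ = 0.8762 rad → d_gc = 5587.7 km
Rhumb line: Δψ = -0.4352, q = Δφ/Δψ = 0.4492, d_rh = R√(Δφ²+q²Δλ²) = 6922.7 km
Excess = 6922.7 − 5587.7 = 1335.0 ≈ 1335 km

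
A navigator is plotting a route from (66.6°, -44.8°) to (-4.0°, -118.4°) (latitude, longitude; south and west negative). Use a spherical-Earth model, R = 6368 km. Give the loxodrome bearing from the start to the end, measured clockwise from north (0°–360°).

Δψ = ln[tan(π/4+φ₂/2)/tan(π/4+φ₁/2)] = -1.6445
Δλ = -1.2846 rad (taken the short way round)
course = atan2(Δλ, Δψ) = 217.99°

218.0°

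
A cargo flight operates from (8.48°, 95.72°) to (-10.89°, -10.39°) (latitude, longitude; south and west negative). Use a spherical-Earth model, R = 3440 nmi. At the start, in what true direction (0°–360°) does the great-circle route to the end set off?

261.2°

N = sin Δλ·cos φ₂ = -0.9434;  D = cos φ₁ sin φ₂ − sin φ₁ cos φ₂ cos Δλ = -0.1467
initial course = atan2(N, D) = 261.16°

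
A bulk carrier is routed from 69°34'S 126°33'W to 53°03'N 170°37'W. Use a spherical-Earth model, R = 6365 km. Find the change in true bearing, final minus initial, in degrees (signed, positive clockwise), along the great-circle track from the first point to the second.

+13.8°

At departure: θ₁ = atan2(sin Δλ cos φ₂, cos φ₁ sin φ₂ − sin φ₁ cos φ₂ cos Δλ) = 328.56°
At arrival: θ₂ = atan2(sin Δλ cos φ₁, −cos φ₂ sin φ₁ + sin φ₂ cos φ₁ cos Δλ) = 342.36°
Δθ = θ₂ − θ₁ = +13.8°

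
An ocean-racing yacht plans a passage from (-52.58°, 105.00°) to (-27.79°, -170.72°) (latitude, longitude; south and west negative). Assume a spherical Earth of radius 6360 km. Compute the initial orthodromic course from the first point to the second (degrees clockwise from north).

N = sin Δλ·cos φ₂ = +0.8803;  D = cos φ₁ sin φ₂ − sin φ₁ cos φ₂ cos Δλ = -0.2133
initial course = atan2(N, D) = 103.62°

103.6°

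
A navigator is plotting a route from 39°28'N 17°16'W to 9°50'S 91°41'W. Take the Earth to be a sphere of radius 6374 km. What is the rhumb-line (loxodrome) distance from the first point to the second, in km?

Rhumb course C = atan2(Δλ, Δψ) with Δψ = ln[tan(π/4+φ₂/2)/tan(π/4+φ₁/2)] = -0.9233, Δλ = -1.2988 → C = 234.59°
d = R·|Δφ| / |cos C| = 6374·0.86045 / 0.57939 = 9466 km

9466 km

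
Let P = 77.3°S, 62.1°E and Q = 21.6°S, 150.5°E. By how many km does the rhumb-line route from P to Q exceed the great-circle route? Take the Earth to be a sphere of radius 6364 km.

511 km

Great circle: cos σ = sin φ₁ sin φ₂ + cos φ₁ cos φ₂ cos Δλ,  σ = 1.1974 rad → d_gc = 7619.9 km
Rhumb line: Δψ = +1.8094, q = Δφ/Δψ = 0.5373, d_rh = R√(Δφ²+q²Δλ²) = 8130.5 km
Excess = 8130.5 − 7619.9 = 510.6 ≈ 511 km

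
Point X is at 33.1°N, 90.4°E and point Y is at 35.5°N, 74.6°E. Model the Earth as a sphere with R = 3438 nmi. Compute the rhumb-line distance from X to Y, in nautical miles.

796 nmi

Rhumb course C = atan2(Δλ, Δψ) with Δψ = ln[tan(π/4+φ₂/2)/tan(π/4+φ₁/2)] = +0.0507, Δλ = -0.2758 → C = 280.42°
d = R·|Δφ| / |cos C| = 3438·0.04189 / 0.18087 = 796 nmi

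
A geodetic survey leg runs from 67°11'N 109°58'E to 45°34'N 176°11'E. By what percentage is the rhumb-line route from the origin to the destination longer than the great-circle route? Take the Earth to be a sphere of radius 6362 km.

Great circle: σ = 0.6956 rad → d_gc = Rσ = 4425.4 km
Rhumb: Δφ = -0.3773, Δλ = +1.1557, Δψ = -0.7051, q = Δφ/Δψ = 0.5351 → d_rh = R√(Δφ²+q²Δλ²) = 4608.5 km
Excess = (4608.5 − 4425.4) / 4425.4 = 183.1 / 4425.4 = 4.14% ≈ 4.1%

4.1%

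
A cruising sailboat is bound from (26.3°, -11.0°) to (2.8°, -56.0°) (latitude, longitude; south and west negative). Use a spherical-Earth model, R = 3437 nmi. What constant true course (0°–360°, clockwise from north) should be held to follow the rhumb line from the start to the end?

241.5°

Meridional parts: M(φ₁)=+0.4760, M(φ₂)=+0.0489 → ΔM = -0.4272;  Δλ = -0.7854 rad
tan C = Δλ / ΔM = +1.8387 → C = 241.46°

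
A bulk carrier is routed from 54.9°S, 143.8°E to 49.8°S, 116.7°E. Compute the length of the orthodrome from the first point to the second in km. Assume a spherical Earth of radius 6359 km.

Haversine: a = sin²(Δφ/2)+cos φ₁ cos φ₂ sin²(Δλ/2) = 0.02235;  σ = 2·atan2(√a,√(1−a))
σ = 17.197° → d = Rσ = 6359·0.30014 = 1909 km

1909 km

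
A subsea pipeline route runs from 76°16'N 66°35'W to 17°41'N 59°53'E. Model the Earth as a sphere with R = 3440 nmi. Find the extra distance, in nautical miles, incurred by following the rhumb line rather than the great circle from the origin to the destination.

Great circle: cos σ = sin φ₁ sin φ₂ + cos φ₁ cos φ₂ cos Δλ,  σ = 1.4095 rad → d_gc = 4848.5 nmi
Rhumb line: Δψ = -1.8031, q = Δφ/Δψ = 0.5671, d_rh = R√(Δφ²+q²Δλ²) = 5559.7 nmi
Excess = 5559.7 − 4848.5 = 711.2 ≈ 711 nmi

711 nmi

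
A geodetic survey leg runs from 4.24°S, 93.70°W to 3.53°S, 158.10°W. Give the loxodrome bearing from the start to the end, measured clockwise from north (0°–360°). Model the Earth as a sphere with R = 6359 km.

Δψ = ln[tan(π/4+φ₂/2)/tan(π/4+φ₁/2)] = +0.0124
Δλ = -1.1240 rad (taken the short way round)
course = atan2(Δλ, Δψ) = 270.63°

270.6°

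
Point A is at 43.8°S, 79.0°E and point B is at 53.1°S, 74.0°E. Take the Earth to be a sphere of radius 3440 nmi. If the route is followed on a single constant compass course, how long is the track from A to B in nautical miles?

Rhumb course C = atan2(Δλ, Δψ) with Δψ = ln[tan(π/4+φ₂/2)/tan(π/4+φ₁/2)] = -0.2457, Δλ = -0.0873 → C = 199.56°
d = R·|Δφ| / |cos C| = 3440·0.16232 / 0.94232 = 593 nmi

593 nmi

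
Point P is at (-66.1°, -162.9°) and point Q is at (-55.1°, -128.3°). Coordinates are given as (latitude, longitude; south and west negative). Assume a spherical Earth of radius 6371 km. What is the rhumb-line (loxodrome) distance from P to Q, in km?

2232 km

Δψ = ln[tan(π/4+φ₂/2)/tan(π/4+φ₁/2)] = +0.3956;  Δφ = +0.1920 rad,  Δλ = +0.6039 rad
q = Δφ/Δψ = 0.4853
d = R·√(Δφ² + q²Δλ²) = 6371·0.35037 = 2232 km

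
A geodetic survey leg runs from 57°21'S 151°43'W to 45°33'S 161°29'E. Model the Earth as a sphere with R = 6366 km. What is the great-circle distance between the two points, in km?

3413 km

Haversine: a = sin²(Δφ/2)+cos φ₁ cos φ₂ sin²(Δλ/2) = 0.07016;  σ = 2·atan2(√a,√(1−a))
σ = 30.719° → d = Rσ = 6366·0.53614 = 3413 km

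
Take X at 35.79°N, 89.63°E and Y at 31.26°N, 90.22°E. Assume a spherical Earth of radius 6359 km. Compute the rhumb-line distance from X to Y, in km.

506 km

Δψ = ln[tan(π/4+φ₂/2)/tan(π/4+φ₁/2)] = -0.0949;  Δφ = -0.0791 rad,  Δλ = +0.0103 rad
q = Δφ/Δψ = 0.8332
d = R·√(Δφ² + q²Δλ²) = 6359·0.07953 = 506 km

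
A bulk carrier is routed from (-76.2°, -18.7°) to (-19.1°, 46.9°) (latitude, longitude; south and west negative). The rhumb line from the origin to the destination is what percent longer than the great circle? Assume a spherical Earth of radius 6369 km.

3.4%

Great circle: σ = 1.1474 rad → d_gc = Rσ = 7307.6 km
Rhumb: Δφ = +0.9966, Δλ = +1.1449, Δψ = +1.7721, q = Δφ/Δψ = 0.5624 → d_rh = R√(Δφ²+q²Δλ²) = 7556.7 km
Excess = (7556.7 − 7307.6) / 7307.6 = 249.1 / 7307.6 = 3.41% ≈ 3.4%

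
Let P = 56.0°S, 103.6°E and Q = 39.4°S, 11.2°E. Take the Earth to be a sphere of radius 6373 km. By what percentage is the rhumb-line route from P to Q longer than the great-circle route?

7.0%

Great circle: σ = 1.0378 rad → d_gc = Rσ = 6613.9 km
Rhumb: Δφ = +0.2897, Δλ = -1.6127, Δψ = +0.4358, q = Δφ/Δψ = 0.6649 → d_rh = R√(Δφ²+q²Δλ²) = 7078.5 km
Excess = (7078.5 − 6613.9) / 6613.9 = 464.6 / 6613.9 = 7.02% ≈ 7.0%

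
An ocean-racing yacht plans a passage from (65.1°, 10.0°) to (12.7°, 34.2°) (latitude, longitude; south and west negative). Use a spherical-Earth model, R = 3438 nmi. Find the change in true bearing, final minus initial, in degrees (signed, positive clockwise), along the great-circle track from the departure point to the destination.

+17.1°

At departure: θ₁ = atan2(sin Δλ cos φ₂, cos φ₁ sin φ₂ − sin φ₁ cos φ₂ cos Δλ) = 150.77°
At arrival: θ₂ = atan2(sin Δλ cos φ₁, −cos φ₂ sin φ₁ + sin φ₂ cos φ₁ cos Δλ) = 167.83°
Δθ = θ₂ − θ₁ = +17.1°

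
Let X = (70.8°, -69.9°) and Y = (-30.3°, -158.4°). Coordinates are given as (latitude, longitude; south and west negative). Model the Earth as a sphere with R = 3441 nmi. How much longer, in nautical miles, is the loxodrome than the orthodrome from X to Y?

Great circle: cos σ = sin φ₁ sin φ₂ + cos φ₁ cos φ₂ cos Δλ,  σ = 2.0590 rad → d_gc = 7084.98 nmi
Rhumb line: Δψ = -2.3324, q = Δφ/Δψ = 0.7565, d_rh = R√(Δφ²+q²Δλ²) = 7282.46 nmi
Excess = 7282.46 − 7084.98 = 197.48 ≈ 197 nmi

197 nmi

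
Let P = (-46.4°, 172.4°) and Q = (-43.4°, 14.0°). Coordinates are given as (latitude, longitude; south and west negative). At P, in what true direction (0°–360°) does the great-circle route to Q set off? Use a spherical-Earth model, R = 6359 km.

N = sin Δλ·cos φ₂ = -0.2675;  D = cos φ₁ sin φ₂ − sin φ₁ cos φ₂ cos Δλ = -0.9630
initial course = atan2(N, D) = 195.52°

195.5°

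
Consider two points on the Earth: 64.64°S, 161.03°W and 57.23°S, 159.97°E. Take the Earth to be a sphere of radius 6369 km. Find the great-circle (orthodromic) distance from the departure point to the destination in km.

2218 km

Haversine: a = sin²(Δφ/2)+cos φ₁ cos φ₂ sin²(Δλ/2) = 0.03001;  σ = 2·atan2(√a,√(1−a))
σ = 19.951° → d = Rσ = 6369·0.34821 = 2218 km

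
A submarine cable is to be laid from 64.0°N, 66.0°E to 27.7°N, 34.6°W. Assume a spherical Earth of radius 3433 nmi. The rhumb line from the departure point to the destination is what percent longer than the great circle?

8.3%

Great circle: σ = 1.2171 rad → d_gc = Rσ = 4178.2 nmi
Rhumb: Δφ = -0.6336, Δλ = -1.7558, Δψ = -0.9624, q = Δφ/Δψ = 0.6583 → d_rh = R√(Δφ²+q²Δλ²) = 4524.9 nmi
Excess = (4524.9 − 4178.2) / 4178.2 = 346.7 / 4178.2 = 8.30% ≈ 8.3%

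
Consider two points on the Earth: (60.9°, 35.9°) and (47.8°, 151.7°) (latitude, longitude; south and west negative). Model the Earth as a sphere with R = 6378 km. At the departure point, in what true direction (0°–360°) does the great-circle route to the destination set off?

44.5°

N = sin Δλ·cos φ₂ = +0.6048;  D = cos φ₁ sin φ₂ − sin φ₁ cos φ₂ cos Δλ = +0.6157
initial course = atan2(N, D) = 44.49°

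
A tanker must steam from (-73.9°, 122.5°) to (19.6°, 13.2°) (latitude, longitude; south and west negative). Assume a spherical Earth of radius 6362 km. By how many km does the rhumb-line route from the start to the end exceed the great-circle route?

Great circle: cos σ = sin φ₁ sin φ₂ + cos φ₁ cos φ₂ cos Δλ,  σ = 1.9918 rad → d_gc = 12671.6 km
Rhumb line: Δψ = +2.3049, q = Δφ/Δψ = 0.7080, d_rh = R√(Δφ²+q²Δλ²) = 13476.7 km
Excess = 13476.7 − 12671.6 = 805.1 ≈ 805 km

805 km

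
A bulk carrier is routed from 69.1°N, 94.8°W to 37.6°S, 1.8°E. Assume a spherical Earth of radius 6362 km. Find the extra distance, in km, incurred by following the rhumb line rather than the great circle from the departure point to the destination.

Great circle: cos σ = sin φ₁ sin φ₂ + cos φ₁ cos φ₂ cos Δλ,  σ = 2.2174 rad → d_gc = 14107.2 km
Rhumb line: Δψ = -2.3996, q = Δφ/Δψ = 0.7761, d_rh = R√(Δφ²+q²Δλ²) = 14479.8 km
Excess = 14479.8 − 14107.2 = 372.6 ≈ 373 km

373 km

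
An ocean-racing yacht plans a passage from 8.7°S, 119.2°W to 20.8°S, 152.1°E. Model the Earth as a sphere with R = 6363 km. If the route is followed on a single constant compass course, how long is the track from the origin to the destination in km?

Rhumb course C = atan2(Δλ, Δψ) with Δψ = ln[tan(π/4+φ₂/2)/tan(π/4+φ₁/2)] = -0.2188, Δλ = -1.5481 → C = 261.95°
d = R·|Δφ| / |cos C| = 6363·0.21118 / 0.13997 = 9600 km

9600 km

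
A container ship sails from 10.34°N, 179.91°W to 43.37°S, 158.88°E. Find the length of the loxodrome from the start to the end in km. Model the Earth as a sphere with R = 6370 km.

Δψ = ln[tan(π/4+φ₂/2)/tan(π/4+φ₁/2)] = -1.0232;  Δφ = -0.9374 rad,  Δλ = -0.3702 rad
q = Δφ/Δψ = 0.9162
d = R·√(Δφ² + q²Δλ²) = 6370·0.99689 = 6350 km

6350 km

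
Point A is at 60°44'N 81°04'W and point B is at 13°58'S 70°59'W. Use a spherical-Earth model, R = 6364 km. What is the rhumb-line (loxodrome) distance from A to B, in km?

Rhumb course C = atan2(Δλ, Δψ) with Δψ = ln[tan(π/4+φ₂/2)/tan(π/4+φ₁/2)] = -1.5891, Δλ = +0.1760 → C = 173.68°
d = R·|Δφ| / |cos C| = 6364·1.30376 / 0.99392 = 8348 km

8348 km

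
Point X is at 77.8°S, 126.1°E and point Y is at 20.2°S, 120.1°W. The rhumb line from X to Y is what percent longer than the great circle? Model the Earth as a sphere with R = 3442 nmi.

Great circle: σ = 1.3104 rad → d_gc = Rσ = 4510.4 nmi
Rhumb: Δφ = +1.0053, Δλ = +1.9862, Δψ = +1.8761, q = Δφ/Δψ = 0.5359 → d_rh = R√(Δφ²+q²Δλ²) = 5039.3 nmi
Excess = (5039.3 − 4510.4) / 4510.4 = 528.9 / 4510.4 = 11.73% ≈ 11.7%

11.7%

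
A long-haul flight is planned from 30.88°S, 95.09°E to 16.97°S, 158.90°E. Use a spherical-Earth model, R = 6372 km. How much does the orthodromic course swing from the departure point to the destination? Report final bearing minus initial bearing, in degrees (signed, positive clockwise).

At departure: θ₁ = atan2(sin Δλ cos φ₂, cos φ₁ sin φ₂ − sin φ₁ cos φ₂ cos Δλ) = 92.26°
At arrival: θ₂ = atan2(sin Δλ cos φ₁, −cos φ₂ sin φ₁ + sin φ₂ cos φ₁ cos Δλ) = 63.72°
Δθ = θ₂ − θ₁ = -28.5°

-28.5°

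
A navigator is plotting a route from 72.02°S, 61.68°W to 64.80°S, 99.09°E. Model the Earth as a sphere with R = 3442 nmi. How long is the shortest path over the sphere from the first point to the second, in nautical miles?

2557 nmi

Haversine: a = sin²(Δφ/2)+cos φ₁ cos φ₂ sin²(Δλ/2) = 0.13173;  σ = 2·atan2(√a,√(1−a))
σ = 42.562° → d = Rσ = 3442·0.74285 = 2557 nmi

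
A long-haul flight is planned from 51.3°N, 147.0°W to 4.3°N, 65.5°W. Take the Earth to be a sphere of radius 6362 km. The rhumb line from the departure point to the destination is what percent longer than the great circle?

2.5%

Great circle: σ = 1.4195 rad → d_gc = Rσ = 9031.2 km
Rhumb: Δφ = -0.8203, Δλ = +1.4224, Δψ = -0.9714, q = Δφ/Δψ = 0.8445 → d_rh = R√(Δφ²+q²Δλ²) = 9254.3 km
Excess = (9254.3 − 9031.2) / 9031.2 = 223.1 / 9031.2 = 2.47% ≈ 2.5%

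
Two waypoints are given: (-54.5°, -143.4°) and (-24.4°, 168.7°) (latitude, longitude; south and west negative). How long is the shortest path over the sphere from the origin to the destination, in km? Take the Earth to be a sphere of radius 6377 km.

cos σ = sin φ₁ sin φ₂ + cos φ₁ cos φ₂ cos Δλ
      = sin(-54.50°)sin(-24.40°) + cos(-54.50°)cos(-24.40°)cos(-47.90°) = 0.6909
σ = 46.302° → d = Rσ = 6377·0.80812 = 5153 km

5153 km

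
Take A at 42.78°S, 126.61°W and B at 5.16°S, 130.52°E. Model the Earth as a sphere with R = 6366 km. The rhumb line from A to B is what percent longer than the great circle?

Great circle: σ = 1.6727 rad → d_gc = Rσ = 10648.5 km
Rhumb: Δφ = +0.6566, Δλ = -1.7954, Δψ = +0.7374, q = Δφ/Δψ = 0.8904 → d_rh = R√(Δφ²+q²Δλ²) = 11001.8 km
Excess = (11001.8 − 10648.5) / 10648.5 = 353.3 / 10648.5 = 3.32% ≈ 3.3%

3.3%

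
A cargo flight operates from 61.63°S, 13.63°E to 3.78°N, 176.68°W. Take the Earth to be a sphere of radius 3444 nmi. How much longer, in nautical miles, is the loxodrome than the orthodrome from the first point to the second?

1674 nmi

Great circle: cos σ = sin φ₁ sin φ₂ + cos φ₁ cos φ₂ cos Δλ,  σ = 2.1229 rad → d_gc = 7311.3 nmi
Rhumb line: Δψ = +1.4413, q = Δφ/Δψ = 0.7921, d_rh = R√(Δφ²+q²Δλ²) = 8984.9 nmi
Excess = 8984.9 − 7311.3 = 1673.6 ≈ 1674 nmi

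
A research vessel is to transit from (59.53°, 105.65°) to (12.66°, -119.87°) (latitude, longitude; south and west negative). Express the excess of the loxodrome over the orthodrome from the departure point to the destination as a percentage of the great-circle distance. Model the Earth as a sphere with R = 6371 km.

13.4%

Great circle: σ = 1.7292 rad → d_gc = Rσ = 11016.9 km
Rhumb: Δφ = -0.8180, Δλ = +2.3471, Δψ = -1.0779, q = Δφ/Δψ = 0.7589 → d_rh = R√(Δφ²+q²Δλ²) = 12488.1 km
Excess = (12488.1 − 11016.9) / 11016.9 = 1471.2 / 11016.9 = 13.354% ≈ 13.4%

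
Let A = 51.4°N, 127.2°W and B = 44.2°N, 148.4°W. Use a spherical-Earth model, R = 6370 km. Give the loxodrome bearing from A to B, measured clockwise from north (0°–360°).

Meridional parts: M(φ₁)=+1.0493, M(φ₂)=+0.8618 → ΔM = -0.1875;  Δλ = -0.3700 rad
tan C = Δλ / ΔM = +1.9734 → C = 243.13°

243.1°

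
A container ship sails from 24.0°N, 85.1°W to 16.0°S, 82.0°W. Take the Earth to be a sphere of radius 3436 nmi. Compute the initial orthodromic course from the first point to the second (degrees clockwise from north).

θ = atan2( sin Δλ·cos φ₂ ,  cos φ₁ sin φ₂ − sin φ₁ cos φ₂ cos Δλ )
  = atan2(+0.0520, -0.6422) = 175.37°

175.4°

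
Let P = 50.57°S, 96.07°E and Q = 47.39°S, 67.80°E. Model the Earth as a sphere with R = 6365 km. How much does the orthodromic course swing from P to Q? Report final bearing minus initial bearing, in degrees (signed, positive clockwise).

Initial bearing θ₁ = atan2(sin Δλ cos φ₂, cos φ₁ sin φ₂ − sin φ₁ cos φ₂ cos Δλ) = 268.77°
Final bearing θ₂ = (initial bearing from the destination back to the start) + 180° = 290.29°
Δθ = θ₂ − θ₁ = +21.5°

+21.5°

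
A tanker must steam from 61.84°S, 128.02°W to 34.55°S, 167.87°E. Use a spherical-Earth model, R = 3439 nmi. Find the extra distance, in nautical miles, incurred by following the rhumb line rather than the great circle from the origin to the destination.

Great circle: cos σ = sin φ₁ sin φ₂ + cos φ₁ cos φ₂ cos Δλ,  σ = 0.8370 rad → d_gc = 2878.3 nmi
Rhumb line: Δψ = +0.7398, q = Δφ/Δψ = 0.6438, d_rh = R√(Δφ²+q²Δλ²) = 2970.0 nmi
Excess = 2970.0 − 2878.3 = 91.7 ≈ 92 nmi

92 nmi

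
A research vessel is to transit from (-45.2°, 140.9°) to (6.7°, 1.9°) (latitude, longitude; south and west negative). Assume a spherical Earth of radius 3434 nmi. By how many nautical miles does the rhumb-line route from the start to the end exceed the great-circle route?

Great circle: cos σ = sin φ₁ sin φ₂ + cos φ₁ cos φ₂ cos Δλ,  σ = 2.2281 rad → d_gc = 7651.1 nmi
Rhumb line: Δψ = +1.0035, q = Δφ/Δψ = 0.9026, d_rh = R√(Δφ²+q²Δλ²) = 8137.8 nmi
Excess = 8137.8 − 7651.1 = 486.7 ≈ 487 nmi

487 nmi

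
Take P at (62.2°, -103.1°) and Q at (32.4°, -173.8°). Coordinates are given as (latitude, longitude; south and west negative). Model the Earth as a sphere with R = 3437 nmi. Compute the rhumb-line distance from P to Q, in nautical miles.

Δψ = ln[tan(π/4+φ₂/2)/tan(π/4+φ₁/2)] = -0.7982;  Δφ = -0.5201 rad,  Δλ = -1.2339 rad
q = Δφ/Δψ = 0.6516
d = R·√(Δφ² + q²Δλ²) = 3437·0.95763 = 3291 nmi

3291 nmi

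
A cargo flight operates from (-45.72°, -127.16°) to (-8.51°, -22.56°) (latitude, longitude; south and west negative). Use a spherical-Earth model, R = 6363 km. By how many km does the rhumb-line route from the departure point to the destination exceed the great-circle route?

Great circle: cos σ = sin φ₁ sin φ₂ + cos φ₁ cos φ₂ cos Δλ,  σ = 1.6390 rad → d_gc = 10428.7 km
Rhumb line: Δψ = +0.7502, q = Δφ/Δψ = 0.8657, d_rh = R√(Δφ²+q²Δλ²) = 10872.3 km
Excess = 10872.3 − 10428.7 = 443.6 ≈ 444 km

444 km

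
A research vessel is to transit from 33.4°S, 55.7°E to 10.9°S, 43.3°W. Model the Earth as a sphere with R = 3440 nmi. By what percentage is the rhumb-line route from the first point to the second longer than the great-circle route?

Great circle: σ = 1.5949 rad → d_gc = Rσ = 5486.6 nmi
Rhumb: Δφ = +0.3927, Δλ = -1.7279, Δψ = +0.4277, q = Δφ/Δψ = 0.9182 → d_rh = R√(Δφ²+q²Δλ²) = 5622.5 nmi
Excess = (5622.5 − 5486.6) / 5486.6 = 135.9 / 5486.6 = 2.48% ≈ 2.5%

2.5%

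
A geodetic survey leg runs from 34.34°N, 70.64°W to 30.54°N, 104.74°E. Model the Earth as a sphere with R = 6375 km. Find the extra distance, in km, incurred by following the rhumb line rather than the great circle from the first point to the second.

3676 km

Great circle: cos σ = sin φ₁ sin φ₂ + cos φ₁ cos φ₂ cos Δλ,  σ = 2.0067 rad → d_gc = 12792.5 km
Rhumb line: Δψ = -0.0786, q = Δφ/Δψ = 0.8437, d_rh = R√(Δφ²+q²Δλ²) = 16468.6 km
Excess = 16468.6 − 12792.5 = 3676.1 ≈ 3676 km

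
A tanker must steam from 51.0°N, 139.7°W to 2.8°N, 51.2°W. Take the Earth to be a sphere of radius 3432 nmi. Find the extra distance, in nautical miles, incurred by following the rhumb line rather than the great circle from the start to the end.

149 nmi

Great circle: cos σ = sin φ₁ sin φ₂ + cos φ₁ cos φ₂ cos Δλ,  σ = 1.5164 rad → d_gc = 5204.1 nmi
Rhumb line: Δψ = -0.9892, q = Δφ/Δψ = 0.8504, d_rh = R√(Δφ²+q²Δλ²) = 5353.4 nmi
Excess = 5353.4 − 5204.1 = 149.3 ≈ 149 nmi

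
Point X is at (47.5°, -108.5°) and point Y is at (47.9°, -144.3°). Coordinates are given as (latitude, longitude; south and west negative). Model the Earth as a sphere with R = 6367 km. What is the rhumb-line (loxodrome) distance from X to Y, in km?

2678 km

Δψ = ln[tan(π/4+φ₂/2)/tan(π/4+φ₁/2)] = +0.0104;  Δφ = +0.0070 rad,  Δλ = -0.6248 rad
q = Δφ/Δψ = 0.6730
d = R·√(Δφ² + q²Δλ²) = 6367·0.42057 = 2678 km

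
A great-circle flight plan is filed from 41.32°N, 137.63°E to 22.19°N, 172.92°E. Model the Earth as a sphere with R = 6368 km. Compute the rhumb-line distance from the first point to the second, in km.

3932 km

Δψ = ln[tan(π/4+φ₂/2)/tan(π/4+φ₁/2)] = -0.3959;  Δφ = -0.3339 rad,  Δλ = +0.6159 rad
q = Δφ/Δψ = 0.8433
d = R·√(Δφ² + q²Δλ²) = 6368·0.61746 = 3932 km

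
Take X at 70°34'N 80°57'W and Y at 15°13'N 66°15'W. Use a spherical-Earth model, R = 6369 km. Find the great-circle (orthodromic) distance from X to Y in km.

Haversine: a = sin²(Δφ/2)+cos φ₁ cos φ₂ sin²(Δλ/2) = 0.22097;  σ = 2·atan2(√a,√(1−a))
σ = 56.079° → d = Rσ = 6369·0.97876 = 6234 km

6234 km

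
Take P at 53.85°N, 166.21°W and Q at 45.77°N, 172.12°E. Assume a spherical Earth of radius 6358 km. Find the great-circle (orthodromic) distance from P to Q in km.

1782 km

cos σ = sin φ₁ sin φ₂ + cos φ₁ cos φ₂ cos Δλ
      = sin(53.85°)sin(45.77°) + cos(53.85°)cos(45.77°)cos(-21.67°) = 0.9610
σ = 16.056° → d = Rσ = 6358·0.28023 = 1782 km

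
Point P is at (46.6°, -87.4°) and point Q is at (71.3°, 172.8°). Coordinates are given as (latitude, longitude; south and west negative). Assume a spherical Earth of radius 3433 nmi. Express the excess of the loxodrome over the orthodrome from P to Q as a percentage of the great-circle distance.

10.6%

Great circle: σ = 0.8623 rad → d_gc = Rσ = 2960.1 nmi
Rhumb: Δφ = +0.4311, Δλ = -1.7418, Δψ = +0.8825, q = Δφ/Δψ = 0.4885 → d_rh = R√(Δφ²+q²Δλ²) = 3274.6 nmi
Excess = (3274.6 − 2960.1) / 2960.1 = 314.5 / 2960.1 = 10.62% ≈ 10.6%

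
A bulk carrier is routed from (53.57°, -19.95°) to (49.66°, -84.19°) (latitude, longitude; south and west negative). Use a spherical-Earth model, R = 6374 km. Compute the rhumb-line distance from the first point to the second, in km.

Δψ = ln[tan(π/4+φ₂/2)/tan(π/4+φ₁/2)] = -0.1100;  Δφ = -0.0682 rad,  Δλ = -1.1212 rad
q = Δφ/Δψ = 0.6204
d = R·√(Δφ² + q²Δλ²) = 6374·0.69897 = 4455 km

4455 km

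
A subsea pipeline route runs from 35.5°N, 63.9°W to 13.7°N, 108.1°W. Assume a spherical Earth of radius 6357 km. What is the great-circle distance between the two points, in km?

5015 km

Haversine: a = sin²(Δφ/2)+cos φ₁ cos φ₂ sin²(Δλ/2) = 0.14771;  σ = 2·atan2(√a,√(1−a))
σ = 45.205° → d = Rσ = 6357·0.78897 = 5015 km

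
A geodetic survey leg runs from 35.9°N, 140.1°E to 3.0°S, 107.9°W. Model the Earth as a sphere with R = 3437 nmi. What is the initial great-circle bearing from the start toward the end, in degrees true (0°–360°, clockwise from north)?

N = sin Δλ·cos φ₂ = +0.9259;  D = cos φ₁ sin φ₂ − sin φ₁ cos φ₂ cos Δλ = +0.1770
initial course = atan2(N, D) = 79.18°

79.2°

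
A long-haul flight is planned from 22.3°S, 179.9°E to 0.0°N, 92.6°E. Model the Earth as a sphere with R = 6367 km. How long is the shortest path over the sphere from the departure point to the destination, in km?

9724 km

cos σ = sin φ₁ sin φ₂ + cos φ₁ cos φ₂ cos Δλ
      = sin(-22.30°)sin(0.00°) + cos(-22.30°)cos(0.00°)cos(-87.30°) = 0.0436
σ = 87.502° → d = Rσ = 6367·1.52720 = 9724 km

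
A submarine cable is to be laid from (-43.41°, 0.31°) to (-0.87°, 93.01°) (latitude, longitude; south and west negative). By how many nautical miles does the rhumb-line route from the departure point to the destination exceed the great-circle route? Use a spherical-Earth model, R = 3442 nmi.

Great circle: cos σ = sin φ₁ sin φ₂ + cos φ₁ cos φ₂ cos Δλ,  σ = 1.5946 rad → d_gc = 5488.5 nmi
Rhumb line: Δψ = +0.8275, q = Δφ/Δψ = 0.8973, d_rh = R√(Δφ²+q²Δλ²) = 5612.4 nmi
Excess = 5612.4 − 5488.5 = 123.9 ≈ 124 nmi

124 nmi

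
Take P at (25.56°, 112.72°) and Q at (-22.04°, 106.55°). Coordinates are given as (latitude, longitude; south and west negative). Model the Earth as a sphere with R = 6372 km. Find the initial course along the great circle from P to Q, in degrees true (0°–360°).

θ = atan2( sin Δλ·cos φ₂ ,  cos φ₁ sin φ₂ − sin φ₁ cos φ₂ cos Δλ )
  = atan2(-0.0996, -0.7361) = 187.71°

187.7°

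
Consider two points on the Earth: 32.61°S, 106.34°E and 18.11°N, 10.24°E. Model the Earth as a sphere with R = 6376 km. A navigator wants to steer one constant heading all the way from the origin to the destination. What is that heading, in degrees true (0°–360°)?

Δψ = ln[tan(π/4+φ₂/2)/tan(π/4+φ₁/2)] = +0.9241
Δλ = -1.6773 rad (taken the short way round)
course = atan2(Δλ, Δψ) = 298.85°

298.9°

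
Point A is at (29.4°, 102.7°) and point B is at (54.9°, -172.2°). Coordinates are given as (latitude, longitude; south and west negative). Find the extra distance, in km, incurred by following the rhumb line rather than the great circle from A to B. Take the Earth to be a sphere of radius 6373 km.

Great circle: cos σ = sin φ₁ sin φ₂ + cos φ₁ cos φ₂ cos Δλ,  σ = 1.1103 rad → d_gc = 7075.7 km
Rhumb line: Δψ = +0.6139, q = Δφ/Δψ = 0.7249, d_rh = R√(Δφ²+q²Δλ²) = 7424.9 km
Excess = 7424.9 − 7075.7 = 349.2 ≈ 349 km

349 km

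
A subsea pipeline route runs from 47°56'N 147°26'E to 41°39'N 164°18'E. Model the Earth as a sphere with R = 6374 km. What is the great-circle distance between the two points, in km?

1499 km

cos σ = sin φ₁ sin φ₂ + cos φ₁ cos φ₂ cos Δλ
      = sin(47.93°)sin(41.65°) + cos(47.93°)cos(41.65°)cos(16.87°) = 0.9725
σ = 13.479° → d = Rσ = 6374·0.23525 = 1499 km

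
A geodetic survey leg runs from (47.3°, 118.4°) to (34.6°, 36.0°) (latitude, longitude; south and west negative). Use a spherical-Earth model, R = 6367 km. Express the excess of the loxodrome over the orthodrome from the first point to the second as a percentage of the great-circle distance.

Great circle: σ = 1.0574 rad → d_gc = Rσ = 6732.4 km
Rhumb: Δφ = -0.2217, Δλ = -1.4382, Δψ = -0.2950, q = Δφ/Δψ = 0.7514 → d_rh = R√(Δφ²+q²Δλ²) = 7023.5 km
Excess = (7023.5 − 6732.4) / 6732.4 = 291.1 / 6732.4 = 4.32% ≈ 4.3%

4.3%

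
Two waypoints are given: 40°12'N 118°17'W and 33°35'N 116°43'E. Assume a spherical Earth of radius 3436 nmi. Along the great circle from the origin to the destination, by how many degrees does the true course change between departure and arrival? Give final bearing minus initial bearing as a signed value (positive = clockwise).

-98.2°

Initial bearing θ₁ = atan2(sin Δλ cos φ₂, cos φ₁ sin φ₂ − sin φ₁ cos φ₂ cos Δλ) = 316.97°
Final bearing θ₂ = (initial bearing from the destination back to the start) + 180° = 218.73°
Δθ = θ₂ − θ₁ = -98.2°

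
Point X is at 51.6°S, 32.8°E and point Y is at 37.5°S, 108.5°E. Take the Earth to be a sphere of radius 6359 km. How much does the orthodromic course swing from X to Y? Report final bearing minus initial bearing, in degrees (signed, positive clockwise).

-57.6°

At departure: θ₁ = atan2(sin Δλ cos φ₂, cos φ₁ sin φ₂ − sin φ₁ cos φ₂ cos Δλ) = 106.28°
At arrival: θ₂ = atan2(sin Δλ cos φ₁, −cos φ₂ sin φ₁ + sin φ₂ cos φ₁ cos Δλ) = 48.72°
Δθ = θ₂ − θ₁ = -57.6°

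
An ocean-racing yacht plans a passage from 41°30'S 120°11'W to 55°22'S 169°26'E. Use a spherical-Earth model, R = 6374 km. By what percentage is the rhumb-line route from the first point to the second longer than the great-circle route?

3.9%

Great circle: σ = 0.8119 rad → d_gc = Rσ = 5175.2 km
Rhumb: Δφ = -0.2420, Δλ = -1.2284, Δψ = -0.3680, q = Δφ/Δψ = 0.6577 → d_rh = R√(Δφ²+q²Δλ²) = 5375.9 km
Excess = (5375.9 − 5175.2) / 5175.2 = 200.7 / 5175.2 = 3.88% ≈ 3.9%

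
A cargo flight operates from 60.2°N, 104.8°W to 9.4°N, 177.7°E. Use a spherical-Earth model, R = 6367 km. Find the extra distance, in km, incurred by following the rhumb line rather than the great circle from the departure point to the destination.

Great circle: cos σ = sin φ₁ sin φ₂ + cos φ₁ cos φ₂ cos Δλ,  σ = 1.3203 rad → d_gc = 8406.6 km
Rhumb line: Δψ = -1.1592, q = Δφ/Δψ = 0.7649, d_rh = R√(Δφ²+q²Δλ²) = 8675.3 km
Excess = 8675.3 − 8406.6 = 268.7 ≈ 269 km

269 km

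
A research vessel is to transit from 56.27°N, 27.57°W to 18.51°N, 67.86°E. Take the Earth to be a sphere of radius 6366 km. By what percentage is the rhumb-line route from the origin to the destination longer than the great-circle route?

5.6%

Great circle: σ = 1.3549 rad → d_gc = Rσ = 8625.4 km
Rhumb: Δφ = -0.6590, Δλ = +1.6656, Δψ = -0.8647, q = Δφ/Δψ = 0.7622 → d_rh = R√(Δφ²+q²Δλ²) = 9105.5 km
Excess = (9105.5 − 8625.4) / 8625.4 = 480.1 / 8625.4 = 5.57% ≈ 5.6%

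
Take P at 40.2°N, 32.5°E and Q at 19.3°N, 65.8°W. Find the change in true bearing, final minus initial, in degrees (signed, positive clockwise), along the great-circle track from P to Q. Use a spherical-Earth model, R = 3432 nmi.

At departure: θ₁ = atan2(sin Δλ cos φ₂, cos φ₁ sin φ₂ − sin φ₁ cos φ₂ cos Δλ) = 290.03°
At arrival: θ₂ = atan2(sin Δλ cos φ₁, −cos φ₂ sin φ₁ + sin φ₂ cos φ₁ cos Δλ) = 229.49°
Δθ = θ₂ − θ₁ = -60.5°

-60.5°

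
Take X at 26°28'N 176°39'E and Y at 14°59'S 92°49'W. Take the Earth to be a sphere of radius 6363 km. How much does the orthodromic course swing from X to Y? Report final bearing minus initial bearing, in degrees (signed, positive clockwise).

At departure: θ₁ = atan2(sin Δλ cos φ₂, cos φ₁ sin φ₂ − sin φ₁ cos φ₂ cos Δλ) = 103.25°
At arrival: θ₂ = atan2(sin Δλ cos φ₁, −cos φ₂ sin φ₁ + sin φ₂ cos φ₁ cos Δλ) = 115.57°
Δθ = θ₂ − θ₁ = +12.3°

+12.3°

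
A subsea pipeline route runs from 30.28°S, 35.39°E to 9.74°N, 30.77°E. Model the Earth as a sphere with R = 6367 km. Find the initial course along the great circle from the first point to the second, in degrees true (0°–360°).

352.9°

N = sin Δλ·cos φ₂ = -0.0794;  D = cos φ₁ sin φ₂ − sin φ₁ cos φ₂ cos Δλ = +0.6414
initial course = atan2(N, D) = 352.94°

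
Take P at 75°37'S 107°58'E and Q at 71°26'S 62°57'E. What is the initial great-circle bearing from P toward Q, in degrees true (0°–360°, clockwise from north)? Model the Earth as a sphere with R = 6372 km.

265.6°

θ = atan2( sin Δλ·cos φ₂ ,  cos φ₁ sin φ₂ − sin φ₁ cos φ₂ cos Δλ )
  = atan2(-0.2252, -0.0175) = 265.57°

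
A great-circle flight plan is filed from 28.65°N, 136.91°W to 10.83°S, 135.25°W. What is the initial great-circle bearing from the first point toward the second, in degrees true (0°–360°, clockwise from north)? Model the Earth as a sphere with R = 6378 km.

θ = atan2( sin Δλ·cos φ₂ ,  cos φ₁ sin φ₂ − sin φ₁ cos φ₂ cos Δλ )
  = atan2(+0.0285, -0.6356) = 177.44°

177.4°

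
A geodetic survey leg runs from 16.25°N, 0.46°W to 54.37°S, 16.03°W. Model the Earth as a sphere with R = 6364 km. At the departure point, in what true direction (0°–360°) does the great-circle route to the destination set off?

N = sin Δλ·cos φ₂ = -0.1564;  D = cos φ₁ sin φ₂ − sin φ₁ cos φ₂ cos Δλ = -0.9374
initial course = atan2(N, D) = 189.47°

189.5°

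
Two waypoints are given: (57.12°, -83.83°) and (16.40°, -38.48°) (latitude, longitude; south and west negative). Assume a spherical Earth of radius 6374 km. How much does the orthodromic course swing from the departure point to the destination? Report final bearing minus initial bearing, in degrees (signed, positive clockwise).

At departure: θ₁ = atan2(sin Δλ cos φ₂, cos φ₁ sin φ₂ − sin φ₁ cos φ₂ cos Δλ) = 121.17°
At arrival: θ₂ = atan2(sin Δλ cos φ₁, −cos φ₂ sin φ₁ + sin φ₂ cos φ₁ cos Δλ) = 151.04°
Δθ = θ₂ − θ₁ = +29.9°

+29.9°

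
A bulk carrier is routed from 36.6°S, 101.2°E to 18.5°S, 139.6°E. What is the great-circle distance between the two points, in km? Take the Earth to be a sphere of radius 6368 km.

cos σ = sin φ₁ sin φ₂ + cos φ₁ cos φ₂ cos Δλ
      = sin(-36.60°)sin(-18.50°) + cos(-36.60°)cos(-18.50°)cos(38.40°) = 0.7858
σ = 38.202° → d = Rσ = 6368·0.66675 = 4246 km

4246 km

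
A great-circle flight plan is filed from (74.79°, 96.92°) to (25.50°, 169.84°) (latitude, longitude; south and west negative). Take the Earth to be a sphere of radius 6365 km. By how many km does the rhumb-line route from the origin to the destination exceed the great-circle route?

304 km

Great circle: cos σ = sin φ₁ sin φ₂ + cos φ₁ cos φ₂ cos Δλ,  σ = 1.0645 rad → d_gc = 6775.3 km
Rhumb line: Δψ = -1.5530, q = Δφ/Δψ = 0.5539, d_rh = R√(Δφ²+q²Δλ²) = 7079.5 km
Excess = 7079.5 − 6775.3 = 304.2 ≈ 304 km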